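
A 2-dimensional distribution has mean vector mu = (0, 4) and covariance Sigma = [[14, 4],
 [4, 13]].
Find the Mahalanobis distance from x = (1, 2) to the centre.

Step 1 — centre the observation: (x - mu) = (1, -2).

Step 2 — invert Sigma. det(Sigma) = 14·13 - (4)² = 166.
  Sigma^{-1} = (1/det) · [[d, -b], [-b, a]] = [[0.0783, -0.0241],
 [-0.0241, 0.0843]].

Step 3 — form the quadratic (x - mu)^T · Sigma^{-1} · (x - mu):
  Sigma^{-1} · (x - mu) = (0.1265, -0.1928).
  (x - mu)^T · [Sigma^{-1} · (x - mu)] = (1)·(0.1265) + (-2)·(-0.1928) = 0.512.

Step 4 — take square root: d = √(0.512) ≈ 0.7156.

d(x, mu) = √(0.512) ≈ 0.7156


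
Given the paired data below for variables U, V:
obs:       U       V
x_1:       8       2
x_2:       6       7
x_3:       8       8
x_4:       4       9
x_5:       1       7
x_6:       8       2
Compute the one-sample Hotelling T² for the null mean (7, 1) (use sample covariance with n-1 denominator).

Step 1 — sample mean vector:
  mean(U) = (8 + 6 + 8 + 4 + 1 + 8) / 6 = 35/6 = 5.8333
  mean(V) = (2 + 7 + 8 + 9 + 7 + 2) / 6 = 35/6 = 5.8333
  x̄ = (5.8333, 5.8333),  deviation x̄ - mu_0 = (5.8333, 5.8333) - (7, 1) = (-1.1667, 4.8333).

Step 2 — sample covariance matrix, S[i,j] = (1/(n-1)) · Σ_k (x_{k,i} - mean_i) · (x_{k,j} - mean_j), divisor n-1 = 5:
  S[U,U] = ((2.1667)·(2.1667) + (0.1667)·(0.1667) + (2.1667)·(2.1667) + (-1.8333)·(-1.8333) + (-4.8333)·(-4.8333) + (2.1667)·(2.1667)) / 5 = 40.8333/5 = 8.1667
  S[U,V] = ((2.1667)·(-3.8333) + (0.1667)·(1.1667) + (2.1667)·(2.1667) + (-1.8333)·(3.1667) + (-4.8333)·(1.1667) + (2.1667)·(-3.8333)) / 5 = -23.1667/5 = -4.6333
  S[V,V] = ((-3.8333)·(-3.8333) + (1.1667)·(1.1667) + (2.1667)·(2.1667) + (3.1667)·(3.1667) + (1.1667)·(1.1667) + (-3.8333)·(-3.8333)) / 5 = 46.8333/5 = 9.3667
  S = [[8.1667, -4.6333],
 [-4.6333, 9.3667]].

Step 3 — invert S. det(S) = 8.1667·9.3667 - (-4.6333)² = 55.0267.
  S^{-1} = (1/det) · [[d, -b], [-b, a]] = [[0.1702, 0.0842],
 [0.0842, 0.1484]].

Step 4 — quadratic form (x̄ - mu_0)^T · S^{-1} · (x̄ - mu_0):
  S^{-1} · (x̄ - mu_0) = (0.2084, 0.6191),
  (x̄ - mu_0)^T · [...] = (-1.1667)·(0.2084) + (4.8333)·(0.6191) = 2.7492.

Step 5 — scale by n: T² = 6 · 2.7492 = 16.495.

T² ≈ 16.495


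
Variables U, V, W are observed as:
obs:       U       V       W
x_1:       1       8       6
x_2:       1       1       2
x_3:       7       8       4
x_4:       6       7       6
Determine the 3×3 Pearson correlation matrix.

Step 1 — column means:
  mean(U) = (1 + 1 + 7 + 6) / 4 = 15/4 = 3.75
  mean(V) = (8 + 1 + 8 + 7) / 4 = 24/4 = 6
  mean(W) = (6 + 2 + 4 + 6) / 4 = 18/4 = 4.5

Step 2 — sample variances and covariances s[i,j] = (1/(n-1)) · Σ_k (x_{k,i} - mean_i) · (x_{k,j} - mean_j), with n-1 = 3:
  s[U,U] = ((-2.75)·(-2.75) + (-2.75)·(-2.75) + (3.25)·(3.25) + (2.25)·(2.25)) / 3 = 30.75/3 = 10.25
  s[U,V] = ((-2.75)·(2) + (-2.75)·(-5) + (3.25)·(2) + (2.25)·(1)) / 3 = 17/3 = 5.6667
  s[U,W] = ((-2.75)·(1.5) + (-2.75)·(-2.5) + (3.25)·(-0.5) + (2.25)·(1.5)) / 3 = 4.5/3 = 1.5
  s[V,V] = ((2)·(2) + (-5)·(-5) + (2)·(2) + (1)·(1)) / 3 = 34/3 = 11.3333
  s[V,W] = ((2)·(1.5) + (-5)·(-2.5) + (2)·(-0.5) + (1)·(1.5)) / 3 = 16/3 = 5.3333
  s[W,W] = ((1.5)·(1.5) + (-2.5)·(-2.5) + (-0.5)·(-0.5) + (1.5)·(1.5)) / 3 = 11/3 = 3.6667
  Sample standard deviations s_i = √(s[i,i]):
  s(U) = √(10.25) = 3.2016
  s(V) = √(11.3333) = 3.3665
  s(W) = √(3.6667) = 1.9149

Step 3 — r_{ij} = s_{ij} / (s_i · s_j):
  r[U,U] = 1 (diagonal).
  r[U,V] = 5.6667 / (3.2016 · 3.3665) = 5.6667 / 10.7781 = 0.5258
  r[U,W] = 1.5 / (3.2016 · 1.9149) = 1.5 / 6.1305 = 0.2447
  r[V,V] = 1 (diagonal).
  r[V,W] = 5.3333 / (3.3665 · 1.9149) = 5.3333 / 6.4464 = 0.8273
  r[W,W] = 1 (diagonal).

R is symmetric with unit diagonal. Assembling:

R = [[1, 0.5258, 0.2447],
 [0.5258, 1, 0.8273],
 [0.2447, 0.8273, 1]]


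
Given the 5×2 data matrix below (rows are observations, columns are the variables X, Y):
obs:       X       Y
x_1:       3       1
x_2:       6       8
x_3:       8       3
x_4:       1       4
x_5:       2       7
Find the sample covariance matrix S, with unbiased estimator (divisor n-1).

Step 1 — column means:
  mean(X) = (3 + 6 + 8 + 1 + 2) / 5 = 20/5 = 4
  mean(Y) = (1 + 8 + 3 + 4 + 7) / 5 = 23/5 = 4.6

Step 2 — sample covariance S[i,j] = (1/(n-1)) · Σ_k (x_{k,i} - mean_i) · (x_{k,j} - mean_j), with n-1 = 4.
  S[X,X] = ((-1)·(-1) + (2)·(2) + (4)·(4) + (-3)·(-3) + (-2)·(-2)) / 4 = 34/4 = 8.5
  S[X,Y] = ((-1)·(-3.6) + (2)·(3.4) + (4)·(-1.6) + (-3)·(-0.6) + (-2)·(2.4)) / 4 = 1/4 = 0.25
  S[Y,Y] = ((-3.6)·(-3.6) + (3.4)·(3.4) + (-1.6)·(-1.6) + (-0.6)·(-0.6) + (2.4)·(2.4)) / 4 = 33.2/4 = 8.3

S is symmetric (S[j,i] = S[i,j]). Assembling:

S = [[8.5, 0.25],
 [0.25, 8.3]]


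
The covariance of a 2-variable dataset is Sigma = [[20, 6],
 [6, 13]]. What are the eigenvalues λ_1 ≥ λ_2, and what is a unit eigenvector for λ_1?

Step 1 — characteristic polynomial of 2×2 Sigma:
  det(Sigma - λI) = λ² - trace · λ + det = 0.
  trace = 20 + 13 = 33, det = 20·13 - (6)² = 224.
Step 2 — discriminant:
  Δ = trace² - 4·det = 1089 - 896 = 193.
Step 3 — eigenvalues:
  λ = (trace ± √Δ)/2 = (33 ± 13.8924)/2,
  λ_1 = 23.4462,  λ_2 = 9.5538.

Step 4 — unit eigenvector for λ_1: solve (Sigma - λ_1 I)v = 0. First row:
  (20 - 23.4462)·v_x + (6)·v_y = 0, i.e. (-3.4462)·v_x + (6)·v_y = 0,
  so v ∝ (b, λ_1 - a) = (6, 3.4462) = u.
  ||u|| = √((6)² + (3.4462)²) = √(47.8764) ≈ 6.9193,
  v_1 = u/||u|| ≈ (0.8671, 0.4981) (||v_1|| = 1).

λ_1 = 23.4462,  λ_2 = 9.5538;  v_1 ≈ (0.8671, 0.4981)


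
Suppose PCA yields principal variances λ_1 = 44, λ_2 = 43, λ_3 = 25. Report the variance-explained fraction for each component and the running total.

Step 1 — total variance = trace(Sigma) = Σ λ_i = 44 + 43 + 25 = 112.

Step 2 — fraction explained by component i = λ_i / Σ λ:
  PC1: 44/112 = 0.3929
  PC2: 43/112 = 0.3839
  PC3: 25/112 = 0.2232

Step 3 — cumulative fraction after k components = (λ_1 + ... + λ_k) / Σ λ:
  k = 1: 44/112 = 0.3929
  k = 2: (44 + 43)/112 = 87/112 = 0.7768
  k = 3: (44 + 43 + 25)/112 = 112/112 = 1

Summary (fraction, with percent):

explained: PC1 0.3929 (39.29%), PC2 0.3839 (38.39%), PC3 0.2232 (22.32%);  cumulative: 0.3929, 0.7768, 1


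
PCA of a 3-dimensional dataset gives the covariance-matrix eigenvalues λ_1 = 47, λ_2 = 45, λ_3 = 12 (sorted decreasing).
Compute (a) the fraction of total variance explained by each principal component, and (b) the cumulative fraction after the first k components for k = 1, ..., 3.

Step 1 — total variance = trace(Sigma) = Σ λ_i = 47 + 45 + 12 = 104.

Step 2 — fraction explained by component i = λ_i / Σ λ:
  PC1: 47/104 = 0.4519
  PC2: 45/104 = 0.4327
  PC3: 12/104 = 0.1154

Step 3 — cumulative fraction after k components = (λ_1 + ... + λ_k) / Σ λ:
  k = 1: 47/104 = 0.4519
  k = 2: (47 + 45)/104 = 92/104 = 0.8846
  k = 3: (47 + 45 + 12)/104 = 104/104 = 1

Summary (fraction, with percent):

explained: PC1 0.4519 (45.19%), PC2 0.4327 (43.27%), PC3 0.1154 (11.54%);  cumulative: 0.4519, 0.8846, 1


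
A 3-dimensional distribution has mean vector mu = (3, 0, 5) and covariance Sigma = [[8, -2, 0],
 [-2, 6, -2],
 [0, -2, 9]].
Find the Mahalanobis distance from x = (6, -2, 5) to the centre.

Step 1 — centre the observation: (x - mu) = (3, -2, 0).

Step 2 — invert Sigma (cofactor / det for 3×3, or solve directly):
  Sigma^{-1} = [[0.1374, 0.0495, 0.011],
 [0.0495, 0.1978, 0.044],
 [0.011, 0.044, 0.1209]].

Step 3 — form the quadratic (x - mu)^T · Sigma^{-1} · (x - mu):
  Sigma^{-1} · (x - mu) = (0.3132, -0.2473, -0.0549).
  (x - mu)^T · [Sigma^{-1} · (x - mu)] = (3)·(0.3132) + (-2)·(-0.2473) + (0)·(-0.0549) = 1.4341.

Step 4 — take square root: d = √(1.4341) ≈ 1.1975.

d(x, mu) = √(1.4341) ≈ 1.1975


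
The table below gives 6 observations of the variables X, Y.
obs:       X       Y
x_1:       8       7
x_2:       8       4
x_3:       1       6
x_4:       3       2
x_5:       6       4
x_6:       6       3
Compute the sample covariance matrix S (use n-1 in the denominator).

Step 1 — column means:
  mean(X) = (8 + 8 + 1 + 3 + 6 + 6) / 6 = 32/6 = 5.3333
  mean(Y) = (7 + 4 + 6 + 2 + 4 + 3) / 6 = 26/6 = 4.3333

Step 2 — sample covariance S[i,j] = (1/(n-1)) · Σ_k (x_{k,i} - mean_i) · (x_{k,j} - mean_j), with n-1 = 5.
  S[X,X] = ((2.6667)·(2.6667) + (2.6667)·(2.6667) + (-4.3333)·(-4.3333) + (-2.3333)·(-2.3333) + (0.6667)·(0.6667) + (0.6667)·(0.6667)) / 5 = 39.3333/5 = 7.8667
  S[X,Y] = ((2.6667)·(2.6667) + (2.6667)·(-0.3333) + (-4.3333)·(1.6667) + (-2.3333)·(-2.3333) + (0.6667)·(-0.3333) + (0.6667)·(-1.3333)) / 5 = 3.3333/5 = 0.6667
  S[Y,Y] = ((2.6667)·(2.6667) + (-0.3333)·(-0.3333) + (1.6667)·(1.6667) + (-2.3333)·(-2.3333) + (-0.3333)·(-0.3333) + (-1.3333)·(-1.3333)) / 5 = 17.3333/5 = 3.4667

S is symmetric (S[j,i] = S[i,j]). Assembling:

S = [[7.8667, 0.6667],
 [0.6667, 3.4667]]


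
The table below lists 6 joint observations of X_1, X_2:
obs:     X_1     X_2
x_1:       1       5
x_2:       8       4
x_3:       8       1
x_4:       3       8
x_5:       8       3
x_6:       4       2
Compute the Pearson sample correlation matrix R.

Step 1 — column means:
  mean(X_1) = (1 + 8 + 8 + 3 + 8 + 4) / 6 = 32/6 = 5.3333
  mean(X_2) = (5 + 4 + 1 + 8 + 3 + 2) / 6 = 23/6 = 3.8333

Step 2 — sample variances and covariances s[i,j] = (1/(n-1)) · Σ_k (x_{k,i} - mean_i) · (x_{k,j} - mean_j), with n-1 = 5:
  s[X_1,X_1] = ((-4.3333)·(-4.3333) + (2.6667)·(2.6667) + (2.6667)·(2.6667) + (-2.3333)·(-2.3333) + (2.6667)·(2.6667) + (-1.3333)·(-1.3333)) / 5 = 47.3333/5 = 9.4667
  s[X_1,X_2] = ((-4.3333)·(1.1667) + (2.6667)·(0.1667) + (2.6667)·(-2.8333) + (-2.3333)·(4.1667) + (2.6667)·(-0.8333) + (-1.3333)·(-1.8333)) / 5 = -21.6667/5 = -4.3333
  s[X_2,X_2] = ((1.1667)·(1.1667) + (0.1667)·(0.1667) + (-2.8333)·(-2.8333) + (4.1667)·(4.1667) + (-0.8333)·(-0.8333) + (-1.8333)·(-1.8333)) / 5 = 30.8333/5 = 6.1667
  Sample standard deviations s_i = √(s[i,i]):
  s(X_1) = √(9.4667) = 3.0768
  s(X_2) = √(6.1667) = 2.4833

Step 3 — r_{ij} = s_{ij} / (s_i · s_j):
  r[X_1,X_1] = 1 (diagonal).
  r[X_1,X_2] = -4.3333 / (3.0768 · 2.4833) = -4.3333 / 7.6405 = -0.5672
  r[X_2,X_2] = 1 (diagonal).

R is symmetric with unit diagonal. Assembling:

R = [[1, -0.5672],
 [-0.5672, 1]]


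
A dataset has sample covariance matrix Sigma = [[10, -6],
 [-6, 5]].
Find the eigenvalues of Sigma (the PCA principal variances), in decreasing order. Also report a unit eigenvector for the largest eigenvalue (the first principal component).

Step 1 — characteristic polynomial of 2×2 Sigma:
  det(Sigma - λI) = λ² - trace · λ + det = 0.
  trace = 10 + 5 = 15, det = 10·5 - (-6)² = 14.
Step 2 — discriminant:
  Δ = trace² - 4·det = 225 - 56 = 169.
Step 3 — eigenvalues:
  λ = (trace ± √Δ)/2 = (15 ± 13)/2,
  λ_1 = 14,  λ_2 = 1.

Step 4 — unit eigenvector for λ_1: solve (Sigma - λ_1 I)v = 0. First row:
  (10 - 14)·v_x + (-6)·v_y = 0, i.e. (-4)·v_x + (-6)·v_y = 0,
  so v ∝ (b, λ_1 - a) = (-6, 4); multiply by -1 so the first entry is positive: u = (6, -4).
  ||u|| = √((6)² + (-4)²) = √(52) ≈ 7.2111,
  v_1 = u/||u|| ≈ (0.8321, -0.5547) (||v_1|| = 1).

λ_1 = 14,  λ_2 = 1;  v_1 ≈ (0.8321, -0.5547)


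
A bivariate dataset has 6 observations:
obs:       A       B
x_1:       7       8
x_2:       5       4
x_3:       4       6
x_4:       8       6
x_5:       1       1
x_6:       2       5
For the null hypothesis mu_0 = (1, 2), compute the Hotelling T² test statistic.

Step 1 — sample mean vector:
  mean(A) = (7 + 5 + 4 + 8 + 1 + 2) / 6 = 27/6 = 4.5
  mean(B) = (8 + 4 + 6 + 6 + 1 + 5) / 6 = 30/6 = 5
  x̄ = (4.5, 5),  deviation x̄ - mu_0 = (4.5, 5) - (1, 2) = (3.5, 3).

Step 2 — sample covariance matrix, S[i,j] = (1/(n-1)) · Σ_k (x_{k,i} - mean_i) · (x_{k,j} - mean_j), divisor n-1 = 5:
  S[A,A] = ((2.5)·(2.5) + (0.5)·(0.5) + (-0.5)·(-0.5) + (3.5)·(3.5) + (-3.5)·(-3.5) + (-2.5)·(-2.5)) / 5 = 37.5/5 = 7.5
  S[A,B] = ((2.5)·(3) + (0.5)·(-1) + (-0.5)·(1) + (3.5)·(1) + (-3.5)·(-4) + (-2.5)·(0)) / 5 = 24/5 = 4.8
  S[B,B] = ((3)·(3) + (-1)·(-1) + (1)·(1) + (1)·(1) + (-4)·(-4) + (0)·(0)) / 5 = 28/5 = 5.6
  S = [[7.5, 4.8],
 [4.8, 5.6]].

Step 3 — invert S. det(S) = 7.5·5.6 - (4.8)² = 18.96.
  S^{-1} = (1/det) · [[d, -b], [-b, a]] = [[0.2954, -0.2532],
 [-0.2532, 0.3956]].

Step 4 — quadratic form (x̄ - mu_0)^T · S^{-1} · (x̄ - mu_0):
  S^{-1} · (x̄ - mu_0) = (0.2743, 0.3006),
  (x̄ - mu_0)^T · [...] = (3.5)·(0.2743) + (3)·(0.3006) = 1.8618.

Step 5 — scale by n: T² = 6 · 1.8618 = 11.1709.

T² ≈ 11.1709


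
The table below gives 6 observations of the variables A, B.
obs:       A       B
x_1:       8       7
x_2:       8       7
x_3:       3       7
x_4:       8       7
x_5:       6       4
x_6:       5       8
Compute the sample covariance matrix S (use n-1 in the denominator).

Step 1 — column means:
  mean(A) = (8 + 8 + 3 + 8 + 6 + 5) / 6 = 38/6 = 6.3333
  mean(B) = (7 + 7 + 7 + 7 + 4 + 8) / 6 = 40/6 = 6.6667

Step 2 — sample covariance S[i,j] = (1/(n-1)) · Σ_k (x_{k,i} - mean_i) · (x_{k,j} - mean_j), with n-1 = 5.
  S[A,A] = ((1.6667)·(1.6667) + (1.6667)·(1.6667) + (-3.3333)·(-3.3333) + (1.6667)·(1.6667) + (-0.3333)·(-0.3333) + (-1.3333)·(-1.3333)) / 5 = 21.3333/5 = 4.2667
  S[A,B] = ((1.6667)·(0.3333) + (1.6667)·(0.3333) + (-3.3333)·(0.3333) + (1.6667)·(0.3333) + (-0.3333)·(-2.6667) + (-1.3333)·(1.3333)) / 5 = -0.3333/5 = -0.0667
  S[B,B] = ((0.3333)·(0.3333) + (0.3333)·(0.3333) + (0.3333)·(0.3333) + (0.3333)·(0.3333) + (-2.6667)·(-2.6667) + (1.3333)·(1.3333)) / 5 = 9.3333/5 = 1.8667

S is symmetric (S[j,i] = S[i,j]). Assembling:

S = [[4.2667, -0.0667],
 [-0.0667, 1.8667]]


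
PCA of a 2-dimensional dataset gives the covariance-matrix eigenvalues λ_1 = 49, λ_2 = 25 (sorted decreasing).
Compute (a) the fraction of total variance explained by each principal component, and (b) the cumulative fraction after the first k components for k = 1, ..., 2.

Step 1 — total variance = trace(Sigma) = Σ λ_i = 49 + 25 = 74.

Step 2 — fraction explained by component i = λ_i / Σ λ:
  PC1: 49/74 = 0.6622
  PC2: 25/74 = 0.3378

Step 3 — cumulative fraction after k components = (λ_1 + ... + λ_k) / Σ λ:
  k = 1: 49/74 = 0.6622
  k = 2: (49 + 25)/74 = 74/74 = 1

Summary (fraction, with percent):

explained: PC1 0.6622 (66.22%), PC2 0.3378 (33.78%);  cumulative: 0.6622, 1


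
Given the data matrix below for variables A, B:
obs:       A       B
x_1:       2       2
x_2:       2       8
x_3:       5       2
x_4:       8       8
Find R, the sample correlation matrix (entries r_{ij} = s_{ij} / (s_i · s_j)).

Step 1 — column means:
  mean(A) = (2 + 2 + 5 + 8) / 4 = 17/4 = 4.25
  mean(B) = (2 + 8 + 2 + 8) / 4 = 20/4 = 5

Step 2 — sample variances and covariances s[i,j] = (1/(n-1)) · Σ_k (x_{k,i} - mean_i) · (x_{k,j} - mean_j), with n-1 = 3:
  s[A,A] = ((-2.25)·(-2.25) + (-2.25)·(-2.25) + (0.75)·(0.75) + (3.75)·(3.75)) / 3 = 24.75/3 = 8.25
  s[A,B] = ((-2.25)·(-3) + (-2.25)·(3) + (0.75)·(-3) + (3.75)·(3)) / 3 = 9/3 = 3
  s[B,B] = ((-3)·(-3) + (3)·(3) + (-3)·(-3) + (3)·(3)) / 3 = 36/3 = 12
  Sample standard deviations s_i = √(s[i,i]):
  s(A) = √(8.25) = 2.8723
  s(B) = √(12) = 3.4641

Step 3 — r_{ij} = s_{ij} / (s_i · s_j):
  r[A,A] = 1 (diagonal).
  r[A,B] = 3 / (2.8723 · 3.4641) = 3 / 9.9499 = 0.3015
  r[B,B] = 1 (diagonal).

R is symmetric with unit diagonal. Assembling:

R = [[1, 0.3015],
 [0.3015, 1]]


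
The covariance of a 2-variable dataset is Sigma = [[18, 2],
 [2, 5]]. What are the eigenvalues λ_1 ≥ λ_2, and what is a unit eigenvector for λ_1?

Step 1 — characteristic polynomial of 2×2 Sigma:
  det(Sigma - λI) = λ² - trace · λ + det = 0.
  trace = 18 + 5 = 23, det = 18·5 - (2)² = 86.
Step 2 — discriminant:
  Δ = trace² - 4·det = 529 - 344 = 185.
Step 3 — eigenvalues:
  λ = (trace ± √Δ)/2 = (23 ± 13.6015)/2,
  λ_1 = 18.3007,  λ_2 = 4.6993.

Step 4 — unit eigenvector for λ_1: solve (Sigma - λ_1 I)v = 0. First row:
  (18 - 18.3007)·v_x + (2)·v_y = 0, i.e. (-0.3007)·v_x + (2)·v_y = 0,
  so v ∝ (b, λ_1 - a) = (2, 0.3007) = u.
  ||u|| = √((2)² + (0.3007)²) = √(4.0904) ≈ 2.0225,
  v_1 = u/||u|| ≈ (0.9889, 0.1487) (||v_1|| = 1).

λ_1 = 18.3007,  λ_2 = 4.6993;  v_1 ≈ (0.9889, 0.1487)


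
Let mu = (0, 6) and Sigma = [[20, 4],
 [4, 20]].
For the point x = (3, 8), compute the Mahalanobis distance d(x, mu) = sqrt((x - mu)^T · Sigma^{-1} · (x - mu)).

Step 1 — centre the observation: (x - mu) = (3, 2).

Step 2 — invert Sigma. det(Sigma) = 20·20 - (4)² = 384.
  Sigma^{-1} = (1/det) · [[d, -b], [-b, a]] = [[0.0521, -0.0104],
 [-0.0104, 0.0521]].

Step 3 — form the quadratic (x - mu)^T · Sigma^{-1} · (x - mu):
  Sigma^{-1} · (x - mu) = (0.1354, 0.0729).
  (x - mu)^T · [Sigma^{-1} · (x - mu)] = (3)·(0.1354) + (2)·(0.0729) = 0.5521.

Step 4 — take square root: d = √(0.5521) ≈ 0.743.

d(x, mu) = √(0.5521) ≈ 0.743


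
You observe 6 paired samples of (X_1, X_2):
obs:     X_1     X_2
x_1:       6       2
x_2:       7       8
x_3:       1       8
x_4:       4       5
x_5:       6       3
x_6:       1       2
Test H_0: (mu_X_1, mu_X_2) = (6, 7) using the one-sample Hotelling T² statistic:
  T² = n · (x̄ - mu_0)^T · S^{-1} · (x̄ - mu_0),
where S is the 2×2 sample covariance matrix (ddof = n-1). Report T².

Step 1 — sample mean vector:
  mean(X_1) = (6 + 7 + 1 + 4 + 6 + 1) / 6 = 25/6 = 4.1667
  mean(X_2) = (2 + 8 + 8 + 5 + 3 + 2) / 6 = 28/6 = 4.6667
  x̄ = (4.1667, 4.6667),  deviation x̄ - mu_0 = (4.1667, 4.6667) - (6, 7) = (-1.8333, -2.3333).

Step 2 — sample covariance matrix, S[i,j] = (1/(n-1)) · Σ_k (x_{k,i} - mean_i) · (x_{k,j} - mean_j), divisor n-1 = 5:
  S[X_1,X_1] = ((1.8333)·(1.8333) + (2.8333)·(2.8333) + (-3.1667)·(-3.1667) + (-0.1667)·(-0.1667) + (1.8333)·(1.8333) + (-3.1667)·(-3.1667)) / 5 = 34.8333/5 = 6.9667
  S[X_1,X_2] = ((1.8333)·(-2.6667) + (2.8333)·(3.3333) + (-3.1667)·(3.3333) + (-0.1667)·(0.3333) + (1.8333)·(-1.6667) + (-3.1667)·(-2.6667)) / 5 = -0.6667/5 = -0.1333
  S[X_2,X_2] = ((-2.6667)·(-2.6667) + (3.3333)·(3.3333) + (3.3333)·(3.3333) + (0.3333)·(0.3333) + (-1.6667)·(-1.6667) + (-2.6667)·(-2.6667)) / 5 = 39.3333/5 = 7.8667
  S = [[6.9667, -0.1333],
 [-0.1333, 7.8667]].

Step 3 — invert S. det(S) = 6.9667·7.8667 - (-0.1333)² = 54.7867.
  S^{-1} = (1/det) · [[d, -b], [-b, a]] = [[0.1436, 0.0024],
 [0.0024, 0.1272]].

Step 4 — quadratic form (x̄ - mu_0)^T · S^{-1} · (x̄ - mu_0):
  S^{-1} · (x̄ - mu_0) = (-0.2689, -0.3012),
  (x̄ - mu_0)^T · [...] = (-1.8333)·(-0.2689) + (-2.3333)·(-0.3012) = 1.1957.

Step 5 — scale by n: T² = 6 · 1.1957 = 7.1745.

T² ≈ 7.1745


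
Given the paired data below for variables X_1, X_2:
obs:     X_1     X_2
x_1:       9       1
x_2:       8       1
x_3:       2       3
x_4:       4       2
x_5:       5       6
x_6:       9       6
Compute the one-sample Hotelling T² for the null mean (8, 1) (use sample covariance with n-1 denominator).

Step 1 — sample mean vector:
  mean(X_1) = (9 + 8 + 2 + 4 + 5 + 9) / 6 = 37/6 = 6.1667
  mean(X_2) = (1 + 1 + 3 + 2 + 6 + 6) / 6 = 19/6 = 3.1667
  x̄ = (6.1667, 3.1667),  deviation x̄ - mu_0 = (6.1667, 3.1667) - (8, 1) = (-1.8333, 2.1667).

Step 2 — sample covariance matrix, S[i,j] = (1/(n-1)) · Σ_k (x_{k,i} - mean_i) · (x_{k,j} - mean_j), divisor n-1 = 5:
  S[X_1,X_1] = ((2.8333)·(2.8333) + (1.8333)·(1.8333) + (-4.1667)·(-4.1667) + (-2.1667)·(-2.1667) + (-1.1667)·(-1.1667) + (2.8333)·(2.8333)) / 5 = 42.8333/5 = 8.5667
  S[X_1,X_2] = ((2.8333)·(-2.1667) + (1.8333)·(-2.1667) + (-4.1667)·(-0.1667) + (-2.1667)·(-1.1667) + (-1.1667)·(2.8333) + (2.8333)·(2.8333)) / 5 = -2.1667/5 = -0.4333
  S[X_2,X_2] = ((-2.1667)·(-2.1667) + (-2.1667)·(-2.1667) + (-0.1667)·(-0.1667) + (-1.1667)·(-1.1667) + (2.8333)·(2.8333) + (2.8333)·(2.8333)) / 5 = 26.8333/5 = 5.3667
  S = [[8.5667, -0.4333],
 [-0.4333, 5.3667]].

Step 3 — invert S. det(S) = 8.5667·5.3667 - (-0.4333)² = 45.7867.
  S^{-1} = (1/det) · [[d, -b], [-b, a]] = [[0.1172, 0.0095],
 [0.0095, 0.1871]].

Step 4 — quadratic form (x̄ - mu_0)^T · S^{-1} · (x̄ - mu_0):
  S^{-1} · (x̄ - mu_0) = (-0.1944, 0.388),
  (x̄ - mu_0)^T · [...] = (-1.8333)·(-0.1944) + (2.1667)·(0.388) = 1.1971.

Step 5 — scale by n: T² = 6 · 1.1971 = 7.1826.

T² ≈ 7.1826


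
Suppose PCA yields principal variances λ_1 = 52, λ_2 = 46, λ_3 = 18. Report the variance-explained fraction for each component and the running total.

Step 1 — total variance = trace(Sigma) = Σ λ_i = 52 + 46 + 18 = 116.

Step 2 — fraction explained by component i = λ_i / Σ λ:
  PC1: 52/116 = 0.4483
  PC2: 46/116 = 0.3966
  PC3: 18/116 = 0.1552

Step 3 — cumulative fraction after k components = (λ_1 + ... + λ_k) / Σ λ:
  k = 1: 52/116 = 0.4483
  k = 2: (52 + 46)/116 = 98/116 = 0.8448
  k = 3: (52 + 46 + 18)/116 = 116/116 = 1

Summary (fraction, with percent):

explained: PC1 0.4483 (44.83%), PC2 0.3966 (39.66%), PC3 0.1552 (15.52%);  cumulative: 0.4483, 0.8448, 1


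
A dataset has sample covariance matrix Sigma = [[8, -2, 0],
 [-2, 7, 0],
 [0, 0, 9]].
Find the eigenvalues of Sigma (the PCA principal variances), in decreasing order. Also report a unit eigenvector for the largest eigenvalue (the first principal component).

Step 1 — characteristic polynomial p(λ) = det(λI - Sigma) = λ³ - tr·λ² + c_1·λ - det, where tr = trace, c_1 = sum of the principal 2×2 minors, det = det(Sigma):
  tr = 8 + 7 + 9 = 24,
  c_1 = (8·7 - (-2)²) + (8·9 - (0)²) + (7·9 - (0)²) = 52 + 72 + 63 = 187,
  det = 8·(7·9 - (0)²) - (-2)·((-2)·9 - (0)·(0)) + (0)·((-2)·(0) - 7·(0)) = 8·(63) - (-2)·(-18) + (0)·(0) = 468.
  So p(λ) = λ³ - 24λ² + 187λ - 468.
Step 2 — look for an integer root (rational root theorem: any rational root is an integer divisor of 468). Testing λ = 9:
  p(9) = 729 - 1944 + 1683 - 468 = 0  ✓
  Dividing out (λ - 9): p(λ) = (λ - 9)(λ² - 15λ + 52).
Step 3 — remaining eigenvalues from the quadratic λ² - 15λ + 52 = 0:
  Δ = 15² - 4·52 = 225 - 208 = 17,  λ = (15 ± √17)/2 = (15 ± 4.1231)/2 ≈ 9.5616 or 5.4384.
  Sorted: λ_1 = 9.5616,  λ_2 = 9,  λ_3 = 5.4384  (check: sum = 24 = tr ✓).

Step 4 — unit eigenvector for λ_1 ≈ 9.5616: v spans the null space of (Sigma - λ_1 I), whose rows are
  r_1 = (-1.5616, -2, 0),  r_2 = (-2, -2.5616, 0),  r_3 = (0, 0, -0.5616).
  v is orthogonal to every row, so take v ∝ r_1 × r_3 = ((-2)·(-0.5616) - (0)·(0), (0)·(0) - (-1.5616)·(-0.5616), (-1.5616)·(0) - (-2)·(0)) ≈ (1.1231, -0.8769, 0).
  Let u = (1.1231, -0.8769, 0).
  ||u|| = √((1.1231)² + (-0.8769)² + (0)²) = √(2.0303) ≈ 1.4249,  v_1 = u/||u|| ≈ (0.7882, -0.6154, 0) (||v_1|| = 1).

λ_1 = 9.5616,  λ_2 = 9,  λ_3 = 5.4384;  v_1 ≈ (0.7882, -0.6154, 0)


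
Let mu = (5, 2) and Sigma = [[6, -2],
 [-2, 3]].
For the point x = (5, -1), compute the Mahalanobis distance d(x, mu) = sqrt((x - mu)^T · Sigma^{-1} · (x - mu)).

Step 1 — centre the observation: (x - mu) = (0, -3).

Step 2 — invert Sigma. det(Sigma) = 6·3 - (-2)² = 14.
  Sigma^{-1} = (1/det) · [[d, -b], [-b, a]] = [[0.2143, 0.1429],
 [0.1429, 0.4286]].

Step 3 — form the quadratic (x - mu)^T · Sigma^{-1} · (x - mu):
  Sigma^{-1} · (x - mu) = (-0.4286, -1.2857).
  (x - mu)^T · [Sigma^{-1} · (x - mu)] = (0)·(-0.4286) + (-3)·(-1.2857) = 3.8571.

Step 4 — take square root: d = √(3.8571) ≈ 1.964.

d(x, mu) = √(3.8571) ≈ 1.964


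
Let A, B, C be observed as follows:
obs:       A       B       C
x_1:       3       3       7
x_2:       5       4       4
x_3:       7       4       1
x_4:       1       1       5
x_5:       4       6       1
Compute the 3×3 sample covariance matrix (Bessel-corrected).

Step 1 — column means:
  mean(A) = (3 + 5 + 7 + 1 + 4) / 5 = 20/5 = 4
  mean(B) = (3 + 4 + 4 + 1 + 6) / 5 = 18/5 = 3.6
  mean(C) = (7 + 4 + 1 + 5 + 1) / 5 = 18/5 = 3.6

Step 2 — sample covariance S[i,j] = (1/(n-1)) · Σ_k (x_{k,i} - mean_i) · (x_{k,j} - mean_j), with n-1 = 4.
  S[A,A] = ((-1)·(-1) + (1)·(1) + (3)·(3) + (-3)·(-3) + (0)·(0)) / 4 = 20/4 = 5
  S[A,B] = ((-1)·(-0.6) + (1)·(0.4) + (3)·(0.4) + (-3)·(-2.6) + (0)·(2.4)) / 4 = 10/4 = 2.5
  S[A,C] = ((-1)·(3.4) + (1)·(0.4) + (3)·(-2.6) + (-3)·(1.4) + (0)·(-2.6)) / 4 = -15/4 = -3.75
  S[B,B] = ((-0.6)·(-0.6) + (0.4)·(0.4) + (0.4)·(0.4) + (-2.6)·(-2.6) + (2.4)·(2.4)) / 4 = 13.2/4 = 3.3
  S[B,C] = ((-0.6)·(3.4) + (0.4)·(0.4) + (0.4)·(-2.6) + (-2.6)·(1.4) + (2.4)·(-2.6)) / 4 = -12.8/4 = -3.2
  S[C,C] = ((3.4)·(3.4) + (0.4)·(0.4) + (-2.6)·(-2.6) + (1.4)·(1.4) + (-2.6)·(-2.6)) / 4 = 27.2/4 = 6.8

S is symmetric (S[j,i] = S[i,j]). Assembling:

S = [[5, 2.5, -3.75],
 [2.5, 3.3, -3.2],
 [-3.75, -3.2, 6.8]]


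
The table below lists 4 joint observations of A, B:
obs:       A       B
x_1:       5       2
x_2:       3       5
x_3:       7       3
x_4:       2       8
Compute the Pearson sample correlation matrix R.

Step 1 — column means:
  mean(A) = (5 + 3 + 7 + 2) / 4 = 17/4 = 4.25
  mean(B) = (2 + 5 + 3 + 8) / 4 = 18/4 = 4.5

Step 2 — sample variances and covariances s[i,j] = (1/(n-1)) · Σ_k (x_{k,i} - mean_i) · (x_{k,j} - mean_j), with n-1 = 3:
  s[A,A] = ((0.75)·(0.75) + (-1.25)·(-1.25) + (2.75)·(2.75) + (-2.25)·(-2.25)) / 3 = 14.75/3 = 4.9167
  s[A,B] = ((0.75)·(-2.5) + (-1.25)·(0.5) + (2.75)·(-1.5) + (-2.25)·(3.5)) / 3 = -14.5/3 = -4.8333
  s[B,B] = ((-2.5)·(-2.5) + (0.5)·(0.5) + (-1.5)·(-1.5) + (3.5)·(3.5)) / 3 = 21/3 = 7
  Sample standard deviations s_i = √(s[i,i]):
  s(A) = √(4.9167) = 2.2174
  s(B) = √(7) = 2.6458

Step 3 — r_{ij} = s_{ij} / (s_i · s_j):
  r[A,A] = 1 (diagonal).
  r[A,B] = -4.8333 / (2.2174 · 2.6458) = -4.8333 / 5.8666 = -0.8239
  r[B,B] = 1 (diagonal).

R is symmetric with unit diagonal. Assembling:

R = [[1, -0.8239],
 [-0.8239, 1]]


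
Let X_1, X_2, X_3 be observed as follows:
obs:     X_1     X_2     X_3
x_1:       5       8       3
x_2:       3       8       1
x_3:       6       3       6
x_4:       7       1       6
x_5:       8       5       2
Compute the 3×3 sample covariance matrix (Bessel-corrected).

Step 1 — column means:
  mean(X_1) = (5 + 3 + 6 + 7 + 8) / 5 = 29/5 = 5.8
  mean(X_2) = (8 + 8 + 3 + 1 + 5) / 5 = 25/5 = 5
  mean(X_3) = (3 + 1 + 6 + 6 + 2) / 5 = 18/5 = 3.6

Step 2 — sample covariance S[i,j] = (1/(n-1)) · Σ_k (x_{k,i} - mean_i) · (x_{k,j} - mean_j), with n-1 = 4.
  S[X_1,X_1] = ((-0.8)·(-0.8) + (-2.8)·(-2.8) + (0.2)·(0.2) + (1.2)·(1.2) + (2.2)·(2.2)) / 4 = 14.8/4 = 3.7
  S[X_1,X_2] = ((-0.8)·(3) + (-2.8)·(3) + (0.2)·(-2) + (1.2)·(-4) + (2.2)·(0)) / 4 = -16/4 = -4
  S[X_1,X_3] = ((-0.8)·(-0.6) + (-2.8)·(-2.6) + (0.2)·(2.4) + (1.2)·(2.4) + (2.2)·(-1.6)) / 4 = 7.6/4 = 1.9
  S[X_2,X_2] = ((3)·(3) + (3)·(3) + (-2)·(-2) + (-4)·(-4) + (0)·(0)) / 4 = 38/4 = 9.5
  S[X_2,X_3] = ((3)·(-0.6) + (3)·(-2.6) + (-2)·(2.4) + (-4)·(2.4) + (0)·(-1.6)) / 4 = -24/4 = -6
  S[X_3,X_3] = ((-0.6)·(-0.6) + (-2.6)·(-2.6) + (2.4)·(2.4) + (2.4)·(2.4) + (-1.6)·(-1.6)) / 4 = 21.2/4 = 5.3

S is symmetric (S[j,i] = S[i,j]). Assembling:

S = [[3.7, -4, 1.9],
 [-4, 9.5, -6],
 [1.9, -6, 5.3]]


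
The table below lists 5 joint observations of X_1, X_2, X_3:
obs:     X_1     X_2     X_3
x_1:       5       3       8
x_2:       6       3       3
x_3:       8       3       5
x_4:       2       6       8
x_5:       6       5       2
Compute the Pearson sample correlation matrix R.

Step 1 — column means:
  mean(X_1) = (5 + 6 + 8 + 2 + 6) / 5 = 27/5 = 5.4
  mean(X_2) = (3 + 3 + 3 + 6 + 5) / 5 = 20/5 = 4
  mean(X_3) = (8 + 3 + 5 + 8 + 2) / 5 = 26/5 = 5.2

Step 2 — sample variances and covariances s[i,j] = (1/(n-1)) · Σ_k (x_{k,i} - mean_i) · (x_{k,j} - mean_j), with n-1 = 4:
  s[X_1,X_1] = ((-0.4)·(-0.4) + (0.6)·(0.6) + (2.6)·(2.6) + (-3.4)·(-3.4) + (0.6)·(0.6)) / 4 = 19.2/4 = 4.8
  s[X_1,X_2] = ((-0.4)·(-1) + (0.6)·(-1) + (2.6)·(-1) + (-3.4)·(2) + (0.6)·(1)) / 4 = -9/4 = -2.25
  s[X_1,X_3] = ((-0.4)·(2.8) + (0.6)·(-2.2) + (2.6)·(-0.2) + (-3.4)·(2.8) + (0.6)·(-3.2)) / 4 = -14.4/4 = -3.6
  s[X_2,X_2] = ((-1)·(-1) + (-1)·(-1) + (-1)·(-1) + (2)·(2) + (1)·(1)) / 4 = 8/4 = 2
  s[X_2,X_3] = ((-1)·(2.8) + (-1)·(-2.2) + (-1)·(-0.2) + (2)·(2.8) + (1)·(-3.2)) / 4 = 2/4 = 0.5
  s[X_3,X_3] = ((2.8)·(2.8) + (-2.2)·(-2.2) + (-0.2)·(-0.2) + (2.8)·(2.8) + (-3.2)·(-3.2)) / 4 = 30.8/4 = 7.7
  Sample standard deviations s_i = √(s[i,i]):
  s(X_1) = √(4.8) = 2.1909
  s(X_2) = √(2) = 1.4142
  s(X_3) = √(7.7) = 2.7749

Step 3 — r_{ij} = s_{ij} / (s_i · s_j):
  r[X_1,X_1] = 1 (diagonal).
  r[X_1,X_2] = -2.25 / (2.1909 · 1.4142) = -2.25 / 3.0984 = -0.7262
  r[X_1,X_3] = -3.6 / (2.1909 · 2.7749) = -3.6 / 6.0795 = -0.5922
  r[X_2,X_2] = 1 (diagonal).
  r[X_2,X_3] = 0.5 / (1.4142 · 2.7749) = 0.5 / 3.9243 = 0.1274
  r[X_3,X_3] = 1 (diagonal).

R is symmetric with unit diagonal. Assembling:

R = [[1, -0.7262, -0.5922],
 [-0.7262, 1, 0.1274],
 [-0.5922, 0.1274, 1]]


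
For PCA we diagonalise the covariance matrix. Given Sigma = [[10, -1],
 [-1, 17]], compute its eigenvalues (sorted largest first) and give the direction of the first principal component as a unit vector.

Step 1 — characteristic polynomial of 2×2 Sigma:
  det(Sigma - λI) = λ² - trace · λ + det = 0.
  trace = 10 + 17 = 27, det = 10·17 - (-1)² = 169.
Step 2 — discriminant:
  Δ = trace² - 4·det = 729 - 676 = 53.
Step 3 — eigenvalues:
  λ = (trace ± √Δ)/2 = (27 ± 7.2801)/2,
  λ_1 = 17.1401,  λ_2 = 9.8599.

Step 4 — unit eigenvector for λ_1: solve (Sigma - λ_1 I)v = 0. First row:
  (10 - 17.1401)·v_x + (-1)·v_y = 0, i.e. (-7.1401)·v_x + (-1)·v_y = 0,
  so v ∝ (b, λ_1 - a) = (-1, 7.1401); multiply by -1 so the first entry is positive: u = (1, -7.1401).
  ||u|| = √((1)² + (-7.1401)²) = √(51.9804) ≈ 7.2097,
  v_1 = u/||u|| ≈ (0.1387, -0.9903) (||v_1|| = 1).

λ_1 = 17.1401,  λ_2 = 9.8599;  v_1 ≈ (0.1387, -0.9903)


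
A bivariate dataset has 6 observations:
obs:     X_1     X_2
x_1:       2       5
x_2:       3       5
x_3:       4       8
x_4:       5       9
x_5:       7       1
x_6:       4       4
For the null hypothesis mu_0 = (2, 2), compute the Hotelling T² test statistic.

Step 1 — sample mean vector:
  mean(X_1) = (2 + 3 + 4 + 5 + 7 + 4) / 6 = 25/6 = 4.1667
  mean(X_2) = (5 + 5 + 8 + 9 + 1 + 4) / 6 = 32/6 = 5.3333
  x̄ = (4.1667, 5.3333),  deviation x̄ - mu_0 = (4.1667, 5.3333) - (2, 2) = (2.1667, 3.3333).

Step 2 — sample covariance matrix, S[i,j] = (1/(n-1)) · Σ_k (x_{k,i} - mean_i) · (x_{k,j} - mean_j), divisor n-1 = 5:
  S[X_1,X_1] = ((-2.1667)·(-2.1667) + (-1.1667)·(-1.1667) + (-0.1667)·(-0.1667) + (0.8333)·(0.8333) + (2.8333)·(2.8333) + (-0.1667)·(-0.1667)) / 5 = 14.8333/5 = 2.9667
  S[X_1,X_2] = ((-2.1667)·(-0.3333) + (-1.1667)·(-0.3333) + (-0.1667)·(2.6667) + (0.8333)·(3.6667) + (2.8333)·(-4.3333) + (-0.1667)·(-1.3333)) / 5 = -8.3333/5 = -1.6667
  S[X_2,X_2] = ((-0.3333)·(-0.3333) + (-0.3333)·(-0.3333) + (2.6667)·(2.6667) + (3.6667)·(3.6667) + (-4.3333)·(-4.3333) + (-1.3333)·(-1.3333)) / 5 = 41.3333/5 = 8.2667
  S = [[2.9667, -1.6667],
 [-1.6667, 8.2667]].

Step 3 — invert S. det(S) = 2.9667·8.2667 - (-1.6667)² = 21.7467.
  S^{-1} = (1/det) · [[d, -b], [-b, a]] = [[0.3801, 0.0766],
 [0.0766, 0.1364]].

Step 4 — quadratic form (x̄ - mu_0)^T · S^{-1} · (x̄ - mu_0):
  S^{-1} · (x̄ - mu_0) = (1.0791, 0.6208),
  (x̄ - mu_0)^T · [...] = (2.1667)·(1.0791) + (3.3333)·(0.6208) = 4.4073.

Step 5 — scale by n: T² = 6 · 4.4073 = 26.4439.

T² ≈ 26.4439


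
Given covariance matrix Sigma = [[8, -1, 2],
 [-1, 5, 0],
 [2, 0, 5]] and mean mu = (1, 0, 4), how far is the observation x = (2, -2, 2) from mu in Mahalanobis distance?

Step 1 — centre the observation: (x - mu) = (1, -2, -2).

Step 2 — invert Sigma (cofactor / det for 3×3, or solve directly):
  Sigma^{-1} = [[0.1429, 0.0286, -0.0571],
 [0.0286, 0.2057, -0.0114],
 [-0.0571, -0.0114, 0.2229]].

Step 3 — form the quadratic (x - mu)^T · Sigma^{-1} · (x - mu):
  Sigma^{-1} · (x - mu) = (0.2, -0.36, -0.48).
  (x - mu)^T · [Sigma^{-1} · (x - mu)] = (1)·(0.2) + (-2)·(-0.36) + (-2)·(-0.48) = 1.88.

Step 4 — take square root: d = √(1.88) ≈ 1.3711.

d(x, mu) = √(1.88) ≈ 1.3711


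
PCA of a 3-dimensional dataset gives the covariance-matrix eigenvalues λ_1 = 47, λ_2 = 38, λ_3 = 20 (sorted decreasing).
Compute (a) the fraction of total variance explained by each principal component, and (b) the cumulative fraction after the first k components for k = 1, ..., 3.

Step 1 — total variance = trace(Sigma) = Σ λ_i = 47 + 38 + 20 = 105.

Step 2 — fraction explained by component i = λ_i / Σ λ:
  PC1: 47/105 = 0.4476
  PC2: 38/105 = 0.3619
  PC3: 20/105 = 0.1905

Step 3 — cumulative fraction after k components = (λ_1 + ... + λ_k) / Σ λ:
  k = 1: 47/105 = 0.4476
  k = 2: (47 + 38)/105 = 85/105 = 0.8095
  k = 3: (47 + 38 + 20)/105 = 105/105 = 1

Summary (fraction, with percent):

explained: PC1 0.4476 (44.76%), PC2 0.3619 (36.19%), PC3 0.1905 (19.05%);  cumulative: 0.4476, 0.8095, 1


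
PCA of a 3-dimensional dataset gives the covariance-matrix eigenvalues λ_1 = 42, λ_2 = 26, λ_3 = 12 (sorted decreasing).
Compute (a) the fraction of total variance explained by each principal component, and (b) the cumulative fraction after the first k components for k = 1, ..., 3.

Step 1 — total variance = trace(Sigma) = Σ λ_i = 42 + 26 + 12 = 80.

Step 2 — fraction explained by component i = λ_i / Σ λ:
  PC1: 42/80 = 0.525
  PC2: 26/80 = 0.325
  PC3: 12/80 = 0.15

Step 3 — cumulative fraction after k components = (λ_1 + ... + λ_k) / Σ λ:
  k = 1: 42/80 = 0.525
  k = 2: (42 + 26)/80 = 68/80 = 0.85
  k = 3: (42 + 26 + 12)/80 = 80/80 = 1

Summary (fraction, with percent):

explained: PC1 0.525 (52.5%), PC2 0.325 (32.5%), PC3 0.15 (15%);  cumulative: 0.525, 0.85, 1


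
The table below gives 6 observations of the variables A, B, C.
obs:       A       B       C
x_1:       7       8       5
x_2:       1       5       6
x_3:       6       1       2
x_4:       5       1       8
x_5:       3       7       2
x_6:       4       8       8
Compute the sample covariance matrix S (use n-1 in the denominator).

Step 1 — column means:
  mean(A) = (7 + 1 + 6 + 5 + 3 + 4) / 6 = 26/6 = 4.3333
  mean(B) = (8 + 5 + 1 + 1 + 7 + 8) / 6 = 30/6 = 5
  mean(C) = (5 + 6 + 2 + 8 + 2 + 8) / 6 = 31/6 = 5.1667

Step 2 — sample covariance S[i,j] = (1/(n-1)) · Σ_k (x_{k,i} - mean_i) · (x_{k,j} - mean_j), with n-1 = 5.
  S[A,A] = ((2.6667)·(2.6667) + (-3.3333)·(-3.3333) + (1.6667)·(1.6667) + (0.6667)·(0.6667) + (-1.3333)·(-1.3333) + (-0.3333)·(-0.3333)) / 5 = 23.3333/5 = 4.6667
  S[A,B] = ((2.6667)·(3) + (-3.3333)·(0) + (1.6667)·(-4) + (0.6667)·(-4) + (-1.3333)·(2) + (-0.3333)·(3)) / 5 = -5/5 = -1
  S[A,C] = ((2.6667)·(-0.1667) + (-3.3333)·(0.8333) + (1.6667)·(-3.1667) + (0.6667)·(2.8333) + (-1.3333)·(-3.1667) + (-0.3333)·(2.8333)) / 5 = -3.3333/5 = -0.6667
  S[B,B] = ((3)·(3) + (0)·(0) + (-4)·(-4) + (-4)·(-4) + (2)·(2) + (3)·(3)) / 5 = 54/5 = 10.8
  S[B,C] = ((3)·(-0.1667) + (0)·(0.8333) + (-4)·(-3.1667) + (-4)·(2.8333) + (2)·(-3.1667) + (3)·(2.8333)) / 5 = 3/5 = 0.6
  S[C,C] = ((-0.1667)·(-0.1667) + (0.8333)·(0.8333) + (-3.1667)·(-3.1667) + (2.8333)·(2.8333) + (-3.1667)·(-3.1667) + (2.8333)·(2.8333)) / 5 = 36.8333/5 = 7.3667

S is symmetric (S[j,i] = S[i,j]). Assembling:

S = [[4.6667, -1, -0.6667],
 [-1, 10.8, 0.6],
 [-0.6667, 0.6, 7.3667]]


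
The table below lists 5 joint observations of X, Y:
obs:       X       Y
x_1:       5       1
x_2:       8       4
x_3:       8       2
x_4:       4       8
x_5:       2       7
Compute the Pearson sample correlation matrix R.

Step 1 — column means:
  mean(X) = (5 + 8 + 8 + 4 + 2) / 5 = 27/5 = 5.4
  mean(Y) = (1 + 4 + 2 + 8 + 7) / 5 = 22/5 = 4.4

Step 2 — sample variances and covariances s[i,j] = (1/(n-1)) · Σ_k (x_{k,i} - mean_i) · (x_{k,j} - mean_j), with n-1 = 4:
  s[X,X] = ((-0.4)·(-0.4) + (2.6)·(2.6) + (2.6)·(2.6) + (-1.4)·(-1.4) + (-3.4)·(-3.4)) / 4 = 27.2/4 = 6.8
  s[X,Y] = ((-0.4)·(-3.4) + (2.6)·(-0.4) + (2.6)·(-2.4) + (-1.4)·(3.6) + (-3.4)·(2.6)) / 4 = -19.8/4 = -4.95
  s[Y,Y] = ((-3.4)·(-3.4) + (-0.4)·(-0.4) + (-2.4)·(-2.4) + (3.6)·(3.6) + (2.6)·(2.6)) / 4 = 37.2/4 = 9.3
  Sample standard deviations s_i = √(s[i,i]):
  s(X) = √(6.8) = 2.6077
  s(Y) = √(9.3) = 3.0496

Step 3 — r_{ij} = s_{ij} / (s_i · s_j):
  r[X,X] = 1 (diagonal).
  r[X,Y] = -4.95 / (2.6077 · 3.0496) = -4.95 / 7.9524 = -0.6225
  r[Y,Y] = 1 (diagonal).

R is symmetric with unit diagonal. Assembling:

R = [[1, -0.6225],
 [-0.6225, 1]]


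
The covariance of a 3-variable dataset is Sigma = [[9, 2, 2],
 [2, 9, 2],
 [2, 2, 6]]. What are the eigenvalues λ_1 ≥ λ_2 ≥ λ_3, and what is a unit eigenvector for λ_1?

Step 1 — characteristic polynomial p(λ) = det(λI - Sigma) = λ³ - tr·λ² + c_1·λ - det, where tr = trace, c_1 = sum of the principal 2×2 minors, det = det(Sigma):
  tr = 9 + 9 + 6 = 24,
  c_1 = (9·9 - (2)²) + (9·6 - (2)²) + (9·6 - (2)²) = 77 + 50 + 50 = 177,
  det = 9·(9·6 - (2)²) - (2)·((2)·6 - (2)·(2)) + (2)·((2)·(2) - 9·(2)) = 9·(50) - (2)·(8) + (2)·(-14) = 406.
  So p(λ) = λ³ - 24λ² + 177λ - 406.
Step 2 — look for an integer root (rational root theorem: any rational root is an integer divisor of 406). Testing λ = 7:
  p(7) = 343 - 1176 + 1239 - 406 = 0  ✓
  Dividing out (λ - 7): p(λ) = (λ - 7)(λ² - 17λ + 58).
Step 3 — remaining eigenvalues from the quadratic λ² - 17λ + 58 = 0:
  Δ = 17² - 4·58 = 289 - 232 = 57,  λ = (17 ± √57)/2 = (17 ± 7.5498)/2 ≈ 12.2749 or 4.7251.
  Sorted: λ_1 = 12.2749,  λ_2 = 7,  λ_3 = 4.7251  (check: sum = 24 = tr ✓).

Step 4 — unit eigenvector for λ_1 ≈ 12.2749: v spans the null space of (Sigma - λ_1 I), whose rows are
  r_1 = (-3.2749, 2, 2),  r_2 = (2, -3.2749, 2),  r_3 = (2, 2, -6.2749).
  v is orthogonal to every row, so take v ∝ r_1 × r_2 = ((2)·(2) - (2)·(-3.2749), (2)·(2) - (-3.2749)·(2), (-3.2749)·(-3.2749) - (2)·(2)) ≈ (10.5498, 10.5498, 6.7251).
  Let u = (10.5498, 10.5498, 6.7251).
  ||u|| = √((10.5498)² + (10.5498)² + (6.7251)²) = √(267.8248) ≈ 16.3654,  v_1 = u/||u|| ≈ (0.6446, 0.6446, 0.4109) (||v_1|| = 1).

λ_1 = 12.2749,  λ_2 = 7,  λ_3 = 4.7251;  v_1 ≈ (0.6446, 0.6446, 0.4109)


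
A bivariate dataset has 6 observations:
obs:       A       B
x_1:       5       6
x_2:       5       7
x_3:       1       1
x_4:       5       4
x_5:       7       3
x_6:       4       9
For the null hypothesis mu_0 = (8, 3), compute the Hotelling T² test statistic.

Step 1 — sample mean vector:
  mean(A) = (5 + 5 + 1 + 5 + 7 + 4) / 6 = 27/6 = 4.5
  mean(B) = (6 + 7 + 1 + 4 + 3 + 9) / 6 = 30/6 = 5
  x̄ = (4.5, 5),  deviation x̄ - mu_0 = (4.5, 5) - (8, 3) = (-3.5, 2).

Step 2 — sample covariance matrix, S[i,j] = (1/(n-1)) · Σ_k (x_{k,i} - mean_i) · (x_{k,j} - mean_j), divisor n-1 = 5:
  S[A,A] = ((0.5)·(0.5) + (0.5)·(0.5) + (-3.5)·(-3.5) + (0.5)·(0.5) + (2.5)·(2.5) + (-0.5)·(-0.5)) / 5 = 19.5/5 = 3.9
  S[A,B] = ((0.5)·(1) + (0.5)·(2) + (-3.5)·(-4) + (0.5)·(-1) + (2.5)·(-2) + (-0.5)·(4)) / 5 = 8/5 = 1.6
  S[B,B] = ((1)·(1) + (2)·(2) + (-4)·(-4) + (-1)·(-1) + (-2)·(-2) + (4)·(4)) / 5 = 42/5 = 8.4
  S = [[3.9, 1.6],
 [1.6, 8.4]].

Step 3 — invert S. det(S) = 3.9·8.4 - (1.6)² = 30.2.
  S^{-1} = (1/det) · [[d, -b], [-b, a]] = [[0.2781, -0.053],
 [-0.053, 0.1291]].

Step 4 — quadratic form (x̄ - mu_0)^T · S^{-1} · (x̄ - mu_0):
  S^{-1} · (x̄ - mu_0) = (-1.0795, 0.4437),
  (x̄ - mu_0)^T · [...] = (-3.5)·(-1.0795) + (2)·(0.4437) = 4.6656.

Step 5 — scale by n: T² = 6 · 4.6656 = 27.9934.

T² ≈ 27.9934


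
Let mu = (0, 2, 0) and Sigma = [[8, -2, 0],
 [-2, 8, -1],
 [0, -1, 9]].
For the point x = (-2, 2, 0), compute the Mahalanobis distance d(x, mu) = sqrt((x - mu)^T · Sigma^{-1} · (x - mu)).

Step 1 — centre the observation: (x - mu) = (-2, 0, 0).

Step 2 — invert Sigma (cofactor / det for 3×3, or solve directly):
  Sigma^{-1} = [[0.1335, 0.0338, 0.0038],
 [0.0338, 0.1353, 0.015],
 [0.0038, 0.015, 0.1128]].

Step 3 — form the quadratic (x - mu)^T · Sigma^{-1} · (x - mu):
  Sigma^{-1} · (x - mu) = (-0.2669, -0.0677, -0.0075).
  (x - mu)^T · [Sigma^{-1} · (x - mu)] = (-2)·(-0.2669) + (0)·(-0.0677) + (0)·(-0.0075) = 0.5338.

Step 4 — take square root: d = √(0.5338) ≈ 0.7306.

d(x, mu) = √(0.5338) ≈ 0.7306
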